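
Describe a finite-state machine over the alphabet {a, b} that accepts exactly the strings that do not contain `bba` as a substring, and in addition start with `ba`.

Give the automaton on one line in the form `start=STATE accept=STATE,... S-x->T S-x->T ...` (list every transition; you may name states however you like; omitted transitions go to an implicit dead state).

start=q0 accept=q3,q4,q5 q0-a->q1 q0-b->q2 q1-a->q1 q1-b->q1 q2-a->q3 q2-b->q1 q3-a->q3 q3-b->q4 q4-a->q3 q4-b->q5 q5-a->q1 q5-b->q5

Build one automaton per condition and run them in lockstep. One (4 states) tracks partial matches of the forbidden pattern `bba`; the other (4 states) tracks whether the input so far still matches the prefix `ba`. Each combined state is a pair, one component from each; accept when both components accept. After merging equivalent states the machine shrinks.
        a   b  
>  q0   q1  q2 
   q1   q1  q1 
   q2   q3  q1 
 * q3   q3  q4 
 * q4   q3  q5 
 * q5   q1  q5 
(> = start, * = accepting)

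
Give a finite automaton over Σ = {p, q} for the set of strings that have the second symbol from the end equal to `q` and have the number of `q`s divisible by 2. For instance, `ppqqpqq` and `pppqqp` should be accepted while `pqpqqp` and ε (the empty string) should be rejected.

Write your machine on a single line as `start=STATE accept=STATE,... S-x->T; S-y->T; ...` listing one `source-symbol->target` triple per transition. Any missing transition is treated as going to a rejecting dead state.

Build one automaton per condition and run them in lockstep. One (7 states) tracks the last 2 symbols read; the other (2 states) tracks the count of `q`s modulo 2. Each combined state is a pair, one component from each; accept when both components accept. Minimizing collapses redundant product states.
6 states suffice.
       p  q 
>  A   A  B 
   B   C  D 
   C   C  E 
 * D   F  B 
   E   F  B 
 * F   A  B 
(> = start, * = accepting)

start=A; accept=D,F; A-p->A; A-q->B; B-p->C; B-q->D; C-p->C; C-q->E; D-p->F; D-q->B; E-p->F; E-q->B; F-p->A; F-q->B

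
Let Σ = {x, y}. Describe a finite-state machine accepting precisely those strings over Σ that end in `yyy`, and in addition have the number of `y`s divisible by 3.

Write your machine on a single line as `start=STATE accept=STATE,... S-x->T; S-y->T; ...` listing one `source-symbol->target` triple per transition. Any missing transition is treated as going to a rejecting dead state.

start=s0; accept=s6; s0-x->s0; s0-y->s1; s1-x->s2; s1-y->s3; s2-x->s2; s2-y->s4; s3-x->s5; s3-y->s6; s4-x->s5; s4-y->s7; s5-x->s5; s5-y->s8; s6-x->s0; s6-y->s9; s7-x->s0; s7-y->s9; s8-x->s0; s8-y->s10; s9-x->s2; s9-y->s11; s10-x->s2; s10-y->s11; s11-x->s5; s11-y->s6

Run two small machines in parallel and take their product. One (4 states) tracks how much of the suffix `yyy` has currently been matched; the other (3 states) tracks the count of `y`s modulo 3. Each combined state is a pair, one component from each; accept when both components accept.
With 12 states:
          x    y  
>  s0     s0   s1 
   s1     s2   s3 
   s2     s2   s4 
   s3     s5   s6 
   s4     s5   s7 
   s5     s5   s8 
 * s6     s0   s9 
   s7     s0   s9 
   s8     s0  s10 
   s9     s2  s11 
   s10    s2  s11 
   s11    s5   s6 
(> = start, * = accepting)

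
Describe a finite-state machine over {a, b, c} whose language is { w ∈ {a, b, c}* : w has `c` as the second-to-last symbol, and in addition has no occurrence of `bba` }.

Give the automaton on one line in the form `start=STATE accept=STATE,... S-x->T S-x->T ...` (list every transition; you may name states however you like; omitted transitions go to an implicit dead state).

start=q0 accept=q4,q5,q6 q0-a->q0 q0-b->q1 q0-c->q2 q1-a->q0 q1-b->q3 q1-c->q2 q2-a->q4 q2-b->q5 q2-c->q6 q3-a->q7 q3-b->q3 q3-c->q2 q4-a->q0 q4-b->q1 q4-c->q2 q5-a->q0 q5-b->q3 q5-c->q2 q6-a->q4 q6-b->q5 q6-c->q6 q7-a->q7 q7-b->q7 q7-c->q7

Build one automaton per condition and run them in lockstep. The first has 13 states tracking the last 2 symbols read; the second has 4 states tracking partial matches of the forbidden pattern `bba`. A product state is a pair (one from each), accepting exactly when both do. After merging equivalent states the machine shrinks.
        a   b   c  
>  q0   q0  q1  q2 
   q1   q0  q3  q2 
   q2   q4  q5  q6 
   q3   q7  q3  q2 
 * q4   q0  q1  q2 
 * q5   q0  q3  q2 
 * q6   q4  q5  q6 
   q7   q7  q7  q7 
(> = start, * = accepting)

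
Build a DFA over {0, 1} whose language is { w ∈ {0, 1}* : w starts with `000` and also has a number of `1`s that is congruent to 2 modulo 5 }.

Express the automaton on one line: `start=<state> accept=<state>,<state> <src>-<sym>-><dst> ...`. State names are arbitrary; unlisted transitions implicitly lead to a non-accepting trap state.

Handle the two conditions separately and then intersect. The first has 5 states tracking whether the input so far still matches the prefix `000`; the second has 5 states tracking the count of `1`s modulo 5. A product state is a pair (one from each), accepting exactly when both do. Equivalent product states are then merged.
        0   1  
>  q0   q1  q2 
   q1   q3  q2 
   q2   q2  q2 
   q3   q4  q2 
   q4   q4  q5 
   q5   q5  q6 
 * q6   q6  q7 
   q7   q7  q8 
   q8   q8  q4 
(> = start, * = accepting)

start=q0 accept=q6 q0-0->q1 q0-1->q2 q1-0->q3 q1-1->q2 q2-0->q2 q2-1->q2 q3-0->q4 q3-1->q2 q4-0->q4 q4-1->q5 q5-0->q5 q5-1->q6 q6-0->q6 q6-1->q7 q7-0->q7 q7-1->q8 q8-0->q8 q8-1->q4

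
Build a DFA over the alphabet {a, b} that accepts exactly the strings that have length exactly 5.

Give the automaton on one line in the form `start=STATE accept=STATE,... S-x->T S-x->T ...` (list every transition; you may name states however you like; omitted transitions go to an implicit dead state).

start=q0 accept=q5 q0-a->q1 q0-b->q1 q1-a->q2 q1-b->q2 q2-a->q3 q2-b->q3 q3-a->q4 q3-b->q4 q4-a->q5 q4-b->q5 q5-a->q6 q5-b->q6 q6-a->q6 q6-b->q6

We only need to distinguish lengths 0, 1, …, 5, and '>5'. Chain q0 → q1 → q2 → q3 → q4 → q5 → q6 on every symbol, with q6 looping. Accepting states: {q5}.
A 7-state machine:
        a   b  
>  q0   q1  q1 
   q1   q2  q2 
   q2   q3  q3 
   q3   q4  q4 
   q4   q5  q5 
 * q5   q6  q6 
   q6   q6  q6 
(> = start, * = accepting)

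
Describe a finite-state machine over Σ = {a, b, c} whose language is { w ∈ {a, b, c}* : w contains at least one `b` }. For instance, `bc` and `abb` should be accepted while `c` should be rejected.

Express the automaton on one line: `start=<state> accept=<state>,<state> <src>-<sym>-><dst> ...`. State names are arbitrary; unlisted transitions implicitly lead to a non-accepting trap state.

Only the number of `b`s matters, and only up to 2. Make a chain q0 → q1 → q2 advanced by each `b` (with q2 absorbing); every other symbol self-loops. The accepting set is {q1, q2}.
        a   b   c  
>  q0   q0  q1  q0 
 * q1   q1  q2  q1 
 * q2   q2  q2  q2 
(> = start, * = accepting)

start=q0 accept=q1,q2 q0-a->q0 q0-b->q1 q0-c->q0 q1-a->q1 q1-b->q2 q1-c->q1 q2-a->q2 q2-b->q2 q2-c->q2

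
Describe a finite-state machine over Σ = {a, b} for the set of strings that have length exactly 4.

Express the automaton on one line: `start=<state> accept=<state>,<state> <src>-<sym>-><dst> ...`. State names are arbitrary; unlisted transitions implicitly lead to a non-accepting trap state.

Count input length up to 5: every symbol moves from s0 toward s5, which means 'more than 4' and absorbs. Accept from {s4}.
A 6-state machine:
        a   b  
>  s0   s1  s1 
   s1   s2  s2 
   s2   s3  s3 
   s3   s4  s4 
 * s4   s5  s5 
   s5   s5  s5 
(> = start, * = accepting)

start=s0 accept=s4 s0-a->s1 s0-b->s1 s1-a->s2 s1-b->s2 s2-a->s3 s2-b->s3 s3-a->s4 s3-b->s4 s4-a->s5 s4-b->s5 s5-a->s5 s5-b->s5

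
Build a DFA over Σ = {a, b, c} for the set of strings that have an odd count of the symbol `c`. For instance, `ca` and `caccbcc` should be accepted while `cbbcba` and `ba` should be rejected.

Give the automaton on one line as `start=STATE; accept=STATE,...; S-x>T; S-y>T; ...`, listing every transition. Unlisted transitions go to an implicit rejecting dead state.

The only thing that matters is how many `c`s have appeared, reduced mod 2. Use one state per residue: q0 for 0, …, q1 for 1. Reading `c` moves to the next residue; anything else stays put. q1 is accepting.
A 2-state machine:
        a   b   c  
>  q0   q0  q0  q1 
 * q1   q1  q1  q0 
(> = start, * = accepting)

start=q0; accept=q1; q0-a>q0; q0-b>q0; q0-c>q1; q1-a>q1; q1-b>q1; q1-c>q0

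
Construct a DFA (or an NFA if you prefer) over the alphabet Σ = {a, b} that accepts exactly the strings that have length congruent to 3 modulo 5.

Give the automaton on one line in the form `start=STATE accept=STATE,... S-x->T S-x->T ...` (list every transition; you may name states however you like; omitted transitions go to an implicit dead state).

start=q0 accept=q3 q0-a->q1 q0-b->q1 q1-a->q2 q1-b->q2 q2-a->q3 q2-b->q3 q3-a->q4 q3-b->q4 q4-a->q0 q4-b->q0

Count input length modulo 5: every symbol advances one step around the cycle q0 → q1 → q2 → q3 → q4 → q0. Accept at q3.
With 5 states:
        a   b  
>  q0   q1  q1 
   q1   q2  q2 
   q2   q3  q3 
 * q3   q4  q4 
   q4   q0  q0 
(> = start, * = accepting)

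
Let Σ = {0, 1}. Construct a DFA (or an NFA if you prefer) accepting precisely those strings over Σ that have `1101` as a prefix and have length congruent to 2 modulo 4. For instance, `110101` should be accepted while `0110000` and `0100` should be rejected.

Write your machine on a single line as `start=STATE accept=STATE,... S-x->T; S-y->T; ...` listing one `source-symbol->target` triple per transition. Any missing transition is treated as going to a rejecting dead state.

start=S0; accept=S7; S0-0->S1; S0-1->S2; S1-0->S1; S1-1->S1; S2-0->S1; S2-1->S3; S3-0->S4; S3-1->S1; S4-0->S1; S4-1->S5; S5-0->S6; S5-1->S6; S6-0->S7; S6-1->S7; S7-0->S8; S7-1->S8; S8-0->S5; S8-1->S5

Handle the two conditions separately and then intersect. The first has 6 states tracking whether the input so far still matches the prefix `1101`; the second has 4 states tracking the input length modulo 4. A product state is a pair (one from each), accepting exactly when both do. Equivalent product states are then merged.
        0   1  
>  S0   S1  S2 
   S1   S1  S1 
   S2   S1  S3 
   S3   S4  S1 
   S4   S1  S5 
   S5   S6  S6 
   S6   S7  S7 
 * S7   S8  S8 
   S8   S5  S5 
(> = start, * = accepting)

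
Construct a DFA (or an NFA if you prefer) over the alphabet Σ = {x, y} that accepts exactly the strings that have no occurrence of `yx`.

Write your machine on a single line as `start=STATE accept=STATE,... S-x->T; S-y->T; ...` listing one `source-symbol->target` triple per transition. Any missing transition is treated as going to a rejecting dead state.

start=S0; accept=S0,S1; S0-x->S0; S0-y->S1; S1-x->S2; S1-y->S1; S2-x->S2; S2-y->S2

Track partial matches of the forbidden pattern `yx`. State S2 is a dead state reached once `yx` has occurred; every other state accepts. S0 means no part of `yx` is currently matched.
        x   y  
>* S0   S0  S1 
 * S1   S2  S1 
   S2   S2  S2 
(> = start, * = accepting)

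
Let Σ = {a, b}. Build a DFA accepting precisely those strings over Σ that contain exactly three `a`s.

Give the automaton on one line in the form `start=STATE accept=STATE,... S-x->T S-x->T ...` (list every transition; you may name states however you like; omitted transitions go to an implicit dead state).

Count `a`s, saturating at 4: states q0 through q3 mean 0 through 3 `a`s seen; q4 means more than 3. Each `a` increments (capped at q4); other symbols loop. Accept from {q3}.
A 5-state machine:
        a   b  
>  q0   q1  q0 
   q1   q2  q1 
   q2   q3  q2 
 * q3   q4  q3 
   q4   q4  q4 
(> = start, * = accepting)

start=q0 accept=q3 q0-a->q1 q0-b->q0 q1-a->q2 q1-b->q1 q2-a->q3 q2-b->q2 q3-a->q4 q3-b->q3 q4-a->q4 q4-b->q4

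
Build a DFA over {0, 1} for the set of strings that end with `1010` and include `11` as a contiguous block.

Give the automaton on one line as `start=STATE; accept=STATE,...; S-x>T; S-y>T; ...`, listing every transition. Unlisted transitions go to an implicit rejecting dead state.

Handle the two conditions separately and then intersect. The first has 5 states tracking how much of the suffix `1010` has currently been matched; the second has 3 states tracking whether and how much of `11` has been seen. A product state is a pair (one from each), accepting exactly when both do. Minimizing collapses redundant product states.
7 states suffice.
        0   1  
>  q0   q0  q1 
   q1   q0  q2 
   q2   q3  q2 
   q3   q4  q5 
   q4   q4  q2 
   q5   q6  q2 
 * q6   q4  q5 
(> = start, * = accepting)

start=q0; accept=q6; q0-0>q0; q0-1>q1; q1-0>q0; q1-1>q2; q2-0>q3; q2-1>q2; q3-0>q4; q3-1>q5; q4-0>q4; q4-1>q2; q5-0>q6; q5-1>q2; q6-0>q4; q6-1>q5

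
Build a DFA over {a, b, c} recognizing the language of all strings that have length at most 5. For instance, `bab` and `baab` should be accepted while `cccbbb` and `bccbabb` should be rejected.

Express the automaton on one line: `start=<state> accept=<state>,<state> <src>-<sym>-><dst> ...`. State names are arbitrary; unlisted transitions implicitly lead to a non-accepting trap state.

We only need to distinguish lengths 0, 1, …, 5, and '>5'. Chain s0 → s1 → s2 → s3 → s4 → s5 → s6 on every symbol, with s6 looping. Accepting states: {s0, s1, s2, s3, s4, s5}.
A 7-state machine:
        a   b   c  
>* s0   s1  s1  s1 
 * s1   s2  s2  s2 
 * s2   s3  s3  s3 
 * s3   s4  s4  s4 
 * s4   s5  s5  s5 
 * s5   s6  s6  s6 
   s6   s6  s6  s6 
(> = start, * = accepting)

start=s0 accept=s0,s1,s2,s3,s4,s5 s0-a->s1 s0-b->s1 s0-c->s1 s1-a->s2 s1-b->s2 s1-c->s2 s2-a->s3 s2-b->s3 s2-c->s3 s3-a->s4 s3-b->s4 s3-c->s4 s4-a->s5 s4-b->s5 s4-c->s5 s5-a->s6 s5-b->s6 s5-c->s6 s6-a->s6 s6-b->s6 s6-c->s6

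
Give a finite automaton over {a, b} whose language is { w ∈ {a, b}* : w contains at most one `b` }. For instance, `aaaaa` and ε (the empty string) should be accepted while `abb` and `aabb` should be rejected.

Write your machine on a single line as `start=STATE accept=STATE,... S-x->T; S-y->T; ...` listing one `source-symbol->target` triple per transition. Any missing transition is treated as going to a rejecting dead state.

Count `b`s, saturating at 2: state q0 means no `b` yet, q1 means one `b` seen, q2 means more than one. Each `b` increments (capped at q2); other symbols loop. Accept from {q0, q1}.
A 3-state machine:
        a   b  
>* q0   q0  q1 
 * q1   q1  q2 
   q2   q2  q2 
(> = start, * = accepting)

start=q0; accept=q0,q1; q0-a->q0; q0-b->q1; q1-a->q1; q1-b->q2; q2-a->q2; q2-b->q2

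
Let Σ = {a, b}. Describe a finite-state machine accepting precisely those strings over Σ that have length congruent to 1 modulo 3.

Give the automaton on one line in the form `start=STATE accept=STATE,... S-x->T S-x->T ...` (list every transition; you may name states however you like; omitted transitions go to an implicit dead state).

Only the length mod 3 matters, so use a 3-cycle: from any state, every input symbol moves to the next state, wrapping q2 back to q0. Mark q1 accepting.
A 3-state machine:
        a   b  
>  q0   q1  q1 
 * q1   q2  q2 
   q2   q0  q0 
(> = start, * = accepting)

start=q0 accept=q1 q0-a->q1 q0-b->q1 q1-a->q2 q1-b->q2 q2-a->q0 q2-b->q0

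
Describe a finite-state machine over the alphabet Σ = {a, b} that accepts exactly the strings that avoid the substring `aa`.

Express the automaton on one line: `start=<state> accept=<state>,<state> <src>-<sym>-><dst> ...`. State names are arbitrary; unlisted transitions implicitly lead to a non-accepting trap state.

This is the complement of 'contains `aa`'. Use the same substring-matching states — q0 through q2 holding how much of `aa` has just been matched — but flip the accepting set: everything except the trap q2 accepts.
A 3-state machine:
        a   b  
>* q0   q1  q0 
 * q1   q2  q0 
   q2   q2  q2 
(> = start, * = accepting)

start=q0 accept=q0,q1 q0-a->q1 q0-b->q0 q1-a->q2 q1-b->q0 q2-a->q2 q2-b->q2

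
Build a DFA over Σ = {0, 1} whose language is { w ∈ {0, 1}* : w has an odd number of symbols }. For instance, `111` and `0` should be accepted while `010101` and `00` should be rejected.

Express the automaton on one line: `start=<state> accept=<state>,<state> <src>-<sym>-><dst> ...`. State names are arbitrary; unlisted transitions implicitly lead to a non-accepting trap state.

start=q0 accept=q1 q0-0->q1 q0-1->q1 q1-0->q0 q1-1->q0

Only the length mod 2 matters, so use a 2-cycle: from any state, every input symbol moves to the next state, wrapping q1 back to q0. Mark q1 accepting.
        0   1  
>  q0   q1  q1 
 * q1   q0  q0 
(> = start, * = accepting)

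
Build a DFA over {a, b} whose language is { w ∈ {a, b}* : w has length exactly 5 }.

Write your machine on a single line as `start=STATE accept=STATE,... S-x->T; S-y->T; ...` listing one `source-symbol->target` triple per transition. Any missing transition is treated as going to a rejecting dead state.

We only need to distinguish lengths 0, 1, …, 5, and '>5'. Chain q0 → q1 → q2 → q3 → q4 → q5 → q6 on every symbol, with q6 looping. Accepting states: {q5}.
7 states suffice.
        a   b  
>  q0   q1  q1 
   q1   q2  q2 
   q2   q3  q3 
   q3   q4  q4 
   q4   q5  q5 
 * q5   q6  q6 
   q6   q6  q6 
(> = start, * = accepting)

start=q0; accept=q5; q0-a->q1; q0-b->q1; q1-a->q2; q1-b->q2; q2-a->q3; q2-b->q3; q3-a->q4; q3-b->q4; q4-a->q5; q4-b->q5; q5-a->q6; q5-b->q6; q6-a->q6; q6-b->q6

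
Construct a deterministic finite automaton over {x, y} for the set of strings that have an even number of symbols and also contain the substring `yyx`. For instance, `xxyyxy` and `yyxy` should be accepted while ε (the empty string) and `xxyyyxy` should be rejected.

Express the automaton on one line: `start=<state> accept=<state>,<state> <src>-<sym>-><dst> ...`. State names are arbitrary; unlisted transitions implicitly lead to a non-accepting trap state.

Build one automaton per condition and run them in lockstep. One (2 states) tracks the input length modulo 2; the other (4 states) tracks whether and how much of `yyx` has been seen. Each combined state is a pair, one component from each; accept when both components accept.
8 states suffice.
        x   y  
>  S0   S1  S2 
   S1   S0  S3 
   S2   S0  S4 
   S3   S1  S5 
   S4   S6  S5 
   S5   S7  S4 
   S6   S7  S7 
 * S7   S6  S6 
(> = start, * = accepting)

start=S0 accept=S7 S0-x->S1 S0-y->S2 S1-x->S0 S1-y->S3 S2-x->S0 S2-y->S4 S3-x->S1 S3-y->S5 S4-x->S6 S4-y->S5 S5-x->S7 S5-y->S4 S6-x->S7 S6-y->S7 S7-x->S6 S7-y->S6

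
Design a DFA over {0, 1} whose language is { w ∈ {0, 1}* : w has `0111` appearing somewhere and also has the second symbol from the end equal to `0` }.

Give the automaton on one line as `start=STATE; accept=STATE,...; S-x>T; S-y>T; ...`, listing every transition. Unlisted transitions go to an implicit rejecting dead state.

Handle the two conditions separately and then intersect. One (5 states) tracks whether and how much of `0111` has been seen; the other (7 states) tracks the last 2 symbols read. Each combined state is a pair, one component from each; accept when both components accept.
12 states suffice.
       0  1 
>  A   B  C 
   B   D  E 
   C   F  G 
   D   D  E 
   E   F  H 
   F   D  E 
   G   F  G 
   H   F  I 
   I   J  I 
   J   K  L 
 * K   K  L 
 * L   J  I 
(> = start, * = accepting)

start=A; accept=K,L; A-0>B; A-1>C; B-0>D; B-1>E; C-0>F; C-1>G; D-0>D; D-1>E; E-0>F; E-1>H; F-0>D; F-1>E; G-0>F; G-1>G; H-0>F; H-1>I; I-0>J; I-1>I; J-0>K; J-1>L; K-0>K; K-1>L; L-0>J; L-1>I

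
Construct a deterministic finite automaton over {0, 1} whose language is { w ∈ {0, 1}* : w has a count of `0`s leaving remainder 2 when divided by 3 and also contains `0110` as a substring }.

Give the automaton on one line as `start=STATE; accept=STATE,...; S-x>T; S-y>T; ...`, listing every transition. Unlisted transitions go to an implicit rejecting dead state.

Run two small machines in parallel and take their product. The first has 3 states tracking the count of `0`s modulo 3; the second has 5 states tracking whether and how much of `0110` has been seen. A product state is a pair (one from each), accepting exactly when both do.
A 15-state machine:
          0    1  
>  s0     s1   s0 
   s1     s2   s3 
   s2     s4   s5 
   s3     s2   s6 
   s4     s1   s7 
   s5     s4   s8 
   s6     s9  s10 
   s7     s1  s11 
   s8    s12  s13 
 * s9    s12   s9 
   s10    s2  s10 
   s11   s14   s0 
   s12   s14  s12 
   s13    s4  s13 
   s14    s9  s14 
(> = start, * = accepting)

start=s0; accept=s9; s0-0>s1; s0-1>s0; s1-0>s2; s1-1>s3; s2-0>s4; s2-1>s5; s3-0>s2; s3-1>s6; s4-0>s1; s4-1>s7; s5-0>s4; s5-1>s8; s6-0>s9; s6-1>s10; s7-0>s1; s7-1>s11; s8-0>s12; s8-1>s13; s9-0>s12; s9-1>s9; s10-0>s2; s10-1>s10; s11-0>s14; s11-1>s0; s12-0>s14; s12-1>s12; s13-0>s4; s13-1>s13; s14-0>s9; s14-1>s14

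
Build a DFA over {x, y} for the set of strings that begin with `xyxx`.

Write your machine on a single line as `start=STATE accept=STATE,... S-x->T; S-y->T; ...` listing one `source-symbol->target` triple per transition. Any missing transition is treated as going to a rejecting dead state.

Walk along `xyxx` while the input agrees: from A take `x` to B, and so on. Any deviation drops to the rejecting sink F. Once E is reached the prefix is confirmed and every continuation is accepted.
With 6 states:
       x  y 
>  A   B  F 
   B   F  C 
   C   D  F 
   D   E  F 
 * E   E  E 
   F   F  F 
(> = start, * = accepting)

start=A; accept=E; A-x->B; A-y->F; B-x->F; B-y->C; C-x->D; C-y->F; D-x->E; D-y->F; E-x->E; E-y->E; F-x->F; F-y->F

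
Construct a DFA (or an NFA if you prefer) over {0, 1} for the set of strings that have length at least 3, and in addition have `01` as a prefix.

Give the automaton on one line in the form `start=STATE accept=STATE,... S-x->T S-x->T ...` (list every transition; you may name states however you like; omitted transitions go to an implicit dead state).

start=q0 accept=q6,q8 q0-0->q1 q0-1->q2 q1-0->q3 q1-1->q4 q2-0->q3 q2-1->q3 q3-0->q5 q3-1->q5 q4-0->q6 q4-1->q6 q5-0->q7 q5-1->q7 q6-0->q8 q6-1->q8 q7-0->q7 q7-1->q7 q8-0->q8 q8-1->q8

Handle the two conditions separately and then intersect. One (5 states) tracks the input length, saturating at 4; the other (4 states) tracks whether the input so far still matches the prefix `01`. Each combined state is a pair, one component from each; accept when both components accept.
With 9 states:
        0   1  
>  q0   q1  q2 
   q1   q3  q4 
   q2   q3  q3 
   q3   q5  q5 
   q4   q6  q6 
   q5   q7  q7 
 * q6   q8  q8 
   q7   q7  q7 
 * q8   q8  q8 
(> = start, * = accepting)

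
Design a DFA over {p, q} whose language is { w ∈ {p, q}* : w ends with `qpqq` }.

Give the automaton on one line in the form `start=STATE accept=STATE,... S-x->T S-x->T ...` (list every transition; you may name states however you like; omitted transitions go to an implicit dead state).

start=A accept=E A-p->A A-q->B B-p->C B-q->B C-p->A C-q->D D-p->C D-q->E E-p->C E-q->B

Remember how much of `qpqq` the current input suffix matches. State A means no match yet; B means the last symbol is `q`; C means the last 2 symbols are `qp`; D means the last 3 symbols are `qpq`; E means the last 4 symbols are `qpqq`. Only E accepts. On a mismatch, fall back to the longest proper suffix that is still a prefix of `qpqq`.
With 5 states:
       p  q 
>  A   A  B 
   B   C  B 
   C   A  D 
   D   C  E 
 * E   C  B 
(> = start, * = accepting)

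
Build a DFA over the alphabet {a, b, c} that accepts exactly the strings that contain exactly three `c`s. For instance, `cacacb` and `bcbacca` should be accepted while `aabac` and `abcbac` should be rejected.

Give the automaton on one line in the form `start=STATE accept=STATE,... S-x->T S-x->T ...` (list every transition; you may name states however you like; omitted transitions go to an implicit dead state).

start=s0 accept=s3 s0-a->s0 s0-b->s0 s0-c->s1 s1-a->s1 s1-b->s1 s1-c->s2 s2-a->s2 s2-b->s2 s2-c->s3 s3-a->s3 s3-b->s3 s3-c->s4 s4-a->s4 s4-b->s4 s4-c->s4

Count `c`s, saturating at 4: states s0 through s3 mean 0 through 3 `c`s seen; s4 means more than 3. Each `c` increments (capped at s4); other symbols loop. Accept from {s3}.
With 5 states:
        a   b   c  
>  s0   s0  s0  s1 
   s1   s1  s1  s2 
   s2   s2  s2  s3 
 * s3   s3  s3  s4 
   s4   s4  s4  s4 
(> = start, * = accepting)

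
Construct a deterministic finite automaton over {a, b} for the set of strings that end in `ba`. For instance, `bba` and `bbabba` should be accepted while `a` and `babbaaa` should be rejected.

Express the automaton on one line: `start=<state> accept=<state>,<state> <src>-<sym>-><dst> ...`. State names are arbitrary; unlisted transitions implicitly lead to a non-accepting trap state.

Remember how much of `ba` the current input suffix matches. State q0 means no match yet; q1 means the last symbol is `b`; q2 means the last 2 symbols are `ba`. Only q2 accepts. On a mismatch, fall back to the longest proper suffix that is still a prefix of `ba`.
A 3-state machine:
        a   b  
>  q0   q0  q1 
   q1   q2  q1 
 * q2   q0  q1 
(> = start, * = accepting)

start=q0 accept=q2 q0-a->q0 q0-b->q1 q1-a->q2 q1-b->q1 q2-a->q0 q2-b->q1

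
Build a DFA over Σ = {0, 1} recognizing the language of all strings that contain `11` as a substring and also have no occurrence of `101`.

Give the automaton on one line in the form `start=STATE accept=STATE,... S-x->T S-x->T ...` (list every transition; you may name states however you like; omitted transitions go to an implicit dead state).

start=q0 accept=q3,q5,q6 q0-0->q0 q0-1->q1 q1-0->q2 q1-1->q3 q2-0->q0 q2-1->q4 q3-0->q5 q3-1->q3 q4-0->q4 q4-1->q4 q5-0->q6 q5-1->q4 q6-0->q6 q6-1->q3

Run two small machines in parallel and take their product. The first has 3 states tracking whether and how much of `11` has been seen; the second has 4 states tracking partial matches of the forbidden pattern `101`. A product state is a pair (one from each), accepting exactly when both do. After merging equivalent states the machine shrinks.
With 7 states:
        0   1  
>  q0   q0  q1 
   q1   q2  q3 
   q2   q0  q4 
 * q3   q5  q3 
   q4   q4  q4 
 * q5   q6  q4 
 * q6   q6  q3 
(> = start, * = accepting)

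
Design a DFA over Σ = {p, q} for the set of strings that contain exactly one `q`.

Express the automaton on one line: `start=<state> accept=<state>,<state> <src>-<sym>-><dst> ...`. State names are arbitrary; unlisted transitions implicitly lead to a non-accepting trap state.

Count `q`s, saturating at 2: state A means no `q` yet, B means one `q` seen, C means more than one. Each `q` increments (capped at C); other symbols loop. Accept from {B}.
With 3 states:
       p  q 
>  A   A  B 
 * B   B  C 
   C   C  C 
(> = start, * = accepting)

start=A accept=B A-p->A A-q->B B-p->B B-q->C C-p->C C-q->C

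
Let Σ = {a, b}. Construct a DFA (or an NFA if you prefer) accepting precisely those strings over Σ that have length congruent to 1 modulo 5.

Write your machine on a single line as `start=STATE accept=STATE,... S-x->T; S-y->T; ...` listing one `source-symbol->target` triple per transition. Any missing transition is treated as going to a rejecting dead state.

start=q0; accept=q1; q0-a->q1; q0-b->q1; q1-a->q2; q1-b->q2; q2-a->q3; q2-b->q3; q3-a->q4; q3-b->q4; q4-a->q0; q4-b->q0

Only the length mod 5 matters, so use a 5-cycle: from any state, every input symbol moves to the next state, wrapping q4 back to q0. Mark q1 accepting.
A 5-state machine:
        a   b  
>  q0   q1  q1 
 * q1   q2  q2 
   q2   q3  q3 
   q3   q4  q4 
   q4   q0  q0 
(> = start, * = accepting)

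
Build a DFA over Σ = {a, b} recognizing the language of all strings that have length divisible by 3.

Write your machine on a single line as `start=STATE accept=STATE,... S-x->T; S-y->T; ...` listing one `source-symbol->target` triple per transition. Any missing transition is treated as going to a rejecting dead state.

Count input length modulo 3: every symbol advances one step around the cycle q0 → q1 → q2 → q0. Accept at q0.
        a   b  
>* q0   q1  q1 
   q1   q2  q2 
   q2   q0  q0 
(> = start, * = accepting)

start=q0; accept=q0; q0-a->q1; q0-b->q1; q1-a->q2; q1-b->q2; q2-a->q0; q2-b->q0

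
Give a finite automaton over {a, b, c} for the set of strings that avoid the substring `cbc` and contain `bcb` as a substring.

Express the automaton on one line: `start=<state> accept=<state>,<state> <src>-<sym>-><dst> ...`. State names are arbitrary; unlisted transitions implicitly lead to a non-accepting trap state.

Build one automaton per condition and run them in lockstep. The first has 4 states tracking partial matches of the forbidden pattern `cbc`; the second has 4 states tracking whether and how much of `bcb` has been seen. A product state is a pair (one from each), accepting exactly when both do.
          a    b    c  
>  S0     S0   S1   S2 
   S1     S0   S1   S3 
   S2     S0   S4   S2 
   S3     S0   S5   S2 
   S4     S0   S1   S6 
 * S5     S7   S7   S8 
   S6     S9   S8   S9 
 * S7     S7   S7  S10 
   S8     S8   S8   S8 
   S9     S9  S11   S9 
 * S10    S7   S5  S10 
   S11    S9  S11   S6 
(> = start, * = accepting)

start=S0 accept=S5,S7,S10 S0-a->S0 S0-b->S1 S0-c->S2 S1-a->S0 S1-b->S1 S1-c->S3 S2-a->S0 S2-b->S4 S2-c->S2 S3-a->S0 S3-b->S5 S3-c->S2 S4-a->S0 S4-b->S1 S4-c->S6 S5-a->S7 S5-b->S7 S5-c->S8 S6-a->S9 S6-b->S8 S6-c->S9 S7-a->S7 S7-b->S7 S7-c->S10 S8-a->S8 S8-b->S8 S8-c->S8 S9-a->S9 S9-b->S11 S9-c->S9 S10-a->S7 S10-b->S5 S10-c->S10 S11-a->S9 S11-b->S11 S11-c->S6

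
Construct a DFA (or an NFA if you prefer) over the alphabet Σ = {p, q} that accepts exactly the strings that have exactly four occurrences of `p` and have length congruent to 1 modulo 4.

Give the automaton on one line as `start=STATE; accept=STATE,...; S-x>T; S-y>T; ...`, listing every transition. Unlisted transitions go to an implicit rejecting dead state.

Build one automaton per condition and run them in lockstep. The first has 6 states tracking the count of `p`s, saturating at 5; the second has 4 states tracking the input length modulo 4. A product state is a pair (one from each), accepting exactly when both do. After merging equivalent states the machine shrinks.
21 states suffice.
          p    q  
>  S0     S1   S2 
   S1     S3   S4 
   S2     S4   S5 
   S3     S6   S7 
   S4     S7   S8 
   S5     S8   S9 
   S6    S10  S11 
   S7    S11  S12 
   S8    S12  S13 
   S9    S13   S0 
   S10   S14  S15 
   S11   S15  S16 
   S12   S16  S17 
   S13   S17   S1 
   S14   S14  S14 
 * S15   S14  S18 
   S16   S18  S19 
   S17   S19   S3 
   S18   S14  S20 
   S19   S20   S6 
   S20   S14  S10 
(> = start, * = accepting)

start=S0; accept=S15; S0-p>S1; S0-q>S2; S1-p>S3; S1-q>S4; S2-p>S4; S2-q>S5; S3-p>S6; S3-q>S7; S4-p>S7; S4-q>S8; S5-p>S8; S5-q>S9; S6-p>S10; S6-q>S11; S7-p>S11; S7-q>S12; S8-p>S12; S8-q>S13; S9-p>S13; S9-q>S0; S10-p>S14; S10-q>S15; S11-p>S15; S11-q>S16; S12-p>S16; S12-q>S17; S13-p>S17; S13-q>S1; S14-p>S14; S14-q>S14; S15-p>S14; S15-q>S18; S16-p>S18; S16-q>S19; S17-p>S19; S17-q>S3; S18-p>S14; S18-q>S20; S19-p>S20; S19-q>S6; S20-p>S14; S20-q>S10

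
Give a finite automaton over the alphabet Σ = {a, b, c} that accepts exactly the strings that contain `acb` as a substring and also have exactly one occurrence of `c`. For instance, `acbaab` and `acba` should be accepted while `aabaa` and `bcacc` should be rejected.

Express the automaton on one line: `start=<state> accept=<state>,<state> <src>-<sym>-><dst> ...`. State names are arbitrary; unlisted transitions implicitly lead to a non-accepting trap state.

Build one automaton per condition and run them in lockstep. The first has 4 states tracking whether and how much of `acb` has been seen; the second has 3 states tracking the count of `c`s, saturating at 2. A product state is a pair (one from each), accepting exactly when both do. Equivalent product states are then merged.
        a   b   c  
>  q0   q1  q0  q2 
   q1   q1  q0  q3 
   q2   q2  q2  q2 
   q3   q2  q4  q2 
 * q4   q4  q4  q2 
(> = start, * = accepting)

start=q0 accept=q4 q0-a->q1 q0-b->q0 q0-c->q2 q1-a->q1 q1-b->q0 q1-c->q3 q2-a->q2 q2-b->q2 q2-c->q2 q3-a->q2 q3-b->q4 q3-c->q2 q4-a->q4 q4-b->q4 q4-c->q2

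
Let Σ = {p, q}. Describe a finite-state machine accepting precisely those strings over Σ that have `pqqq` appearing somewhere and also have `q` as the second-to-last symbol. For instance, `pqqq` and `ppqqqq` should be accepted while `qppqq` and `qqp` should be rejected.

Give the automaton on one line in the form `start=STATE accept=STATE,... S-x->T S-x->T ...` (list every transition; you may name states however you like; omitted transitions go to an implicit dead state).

start=S0 accept=S4,S5 S0-p->S1 S0-q->S0 S1-p->S1 S1-q->S2 S2-p->S1 S2-q->S3 S3-p->S1 S3-q->S4 S4-p->S5 S4-q->S4 S5-p->S6 S5-q->S7 S6-p->S6 S6-q->S7 S7-p->S5 S7-q->S4

Run two small machines in parallel and take their product. One (5 states) tracks whether and how much of `pqqq` has been seen; the other (7 states) tracks the last 2 symbols read. Each combined state is a pair, one component from each; accept when both components accept. Minimizing collapses redundant product states.
With 8 states:
        p   q  
>  S0   S1  S0 
   S1   S1  S2 
   S2   S1  S3 
   S3   S1  S4 
 * S4   S5  S4 
 * S5   S6  S7 
   S6   S6  S7 
   S7   S5  S4 
(> = start, * = accepting)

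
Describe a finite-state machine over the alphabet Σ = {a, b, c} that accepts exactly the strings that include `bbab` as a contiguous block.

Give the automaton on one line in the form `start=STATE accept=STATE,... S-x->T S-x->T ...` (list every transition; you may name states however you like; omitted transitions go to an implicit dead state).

start=s0 accept=s4 s0-a->s0 s0-b->s1 s0-c->s0 s1-a->s0 s1-b->s2 s1-c->s0 s2-a->s3 s2-b->s2 s2-c->s0 s3-a->s0 s3-b->s4 s3-c->s0 s4-a->s4 s4-b->s4 s4-c->s4

Track how much of `bbab` has been matched so far: state s0 is no progress, s4 is the absorbing accept state reached once `bbab` has occurred. Intermediate states record partial matches; on a mismatch, fall back to the longest reusable overlap.
A 5-state machine:
        a   b   c  
>  s0   s0  s1  s0 
   s1   s0  s2  s0 
   s2   s3  s2  s0 
   s3   s0  s4  s0 
 * s4   s4  s4  s4 
(> = start, * = accepting)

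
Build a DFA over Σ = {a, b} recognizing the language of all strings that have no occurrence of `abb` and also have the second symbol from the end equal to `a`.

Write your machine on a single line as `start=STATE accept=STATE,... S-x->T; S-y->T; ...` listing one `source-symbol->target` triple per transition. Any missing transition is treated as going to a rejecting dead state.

Build one automaton per condition and run them in lockstep. The first has 4 states tracking partial matches of the forbidden pattern `abb`; the second has 7 states tracking the last 2 symbols read. A product state is a pair (one from each), accepting exactly when both do. Minimizing collapses redundant product states.
5 states suffice.
        a   b  
>  q0   q1  q0 
   q1   q2  q3 
 * q2   q2  q3 
 * q3   q1  q4 
   q4   q4  q4 
(> = start, * = accepting)

start=q0; accept=q2,q3; q0-a->q1; q0-b->q0; q1-a->q2; q1-b->q3; q2-a->q2; q2-b->q3; q3-a->q1; q3-b->q4; q4-a->q4; q4-b->q4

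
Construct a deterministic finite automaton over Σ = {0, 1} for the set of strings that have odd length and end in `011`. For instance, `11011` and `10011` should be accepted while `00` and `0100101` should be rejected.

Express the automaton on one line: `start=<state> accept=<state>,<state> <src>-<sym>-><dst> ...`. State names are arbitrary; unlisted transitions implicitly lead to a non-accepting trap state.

start=q0 accept=q4 q0-0->q1 q0-1->q2 q1-0->q0 q1-1->q3 q2-0->q0 q2-1->q0 q3-0->q1 q3-1->q4 q4-0->q0 q4-1->q0

Run two small machines in parallel and take their product. One (2 states) tracks the input length modulo 2; the other (4 states) tracks how much of the suffix `011` has currently been matched. Each combined state is a pair, one component from each; accept when both components accept. Minimizing collapses redundant product states.
A 5-state machine:
        0   1  
>  q0   q1  q2 
   q1   q0  q3 
   q2   q0  q0 
   q3   q1  q4 
 * q4   q0  q0 
(> = start, * = accepting)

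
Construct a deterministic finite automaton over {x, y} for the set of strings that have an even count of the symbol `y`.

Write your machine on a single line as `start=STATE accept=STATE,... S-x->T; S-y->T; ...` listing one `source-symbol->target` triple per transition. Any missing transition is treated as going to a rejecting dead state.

The only thing that matters is how many `y`s have appeared, reduced mod 2. Use one state per residue: S0 for 0, …, S1 for 1. Reading `y` moves to the next residue; anything else stays put. S0 is accepting.
With 2 states:
        x   y  
>* S0   S0  S1 
   S1   S1  S0 
(> = start, * = accepting)

start=S0; accept=S0; S0-x->S0; S0-y->S1; S1-x->S1; S1-y->S0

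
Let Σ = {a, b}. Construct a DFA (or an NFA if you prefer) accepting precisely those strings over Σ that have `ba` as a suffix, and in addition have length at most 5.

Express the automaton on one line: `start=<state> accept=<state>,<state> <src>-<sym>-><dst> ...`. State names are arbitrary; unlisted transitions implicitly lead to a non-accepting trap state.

Handle the two conditions separately and then intersect. The first has 3 states tracking how much of the suffix `ba` has currently been matched; the second has 7 states tracking the input length, saturating at 6. A product state is a pair (one from each), accepting exactly when both do. After merging equivalent states the machine shrinks.
A 12-state machine:
          a    b  
>  S0     S1   S2 
   S1     S3   S4 
   S2     S5   S4 
   S3     S6   S7 
   S4     S8   S7 
 * S5     S6   S7 
   S6     S9  S10 
   S7    S11  S10 
 * S8     S9  S10 
   S9     S9   S9 
   S10   S11   S9 
 * S11    S9   S9 
(> = start, * = accepting)

start=S0 accept=S5,S8,S11 S0-a->S1 S0-b->S2 S1-a->S3 S1-b->S4 S2-a->S5 S2-b->S4 S3-a->S6 S3-b->S7 S4-a->S8 S4-b->S7 S5-a->S6 S5-b->S7 S6-a->S9 S6-b->S10 S7-a->S11 S7-b->S10 S8-a->S9 S8-b->S10 S9-a->S9 S9-b->S9 S10-a->S11 S10-b->S9 S11-a->S9 S11-b->S9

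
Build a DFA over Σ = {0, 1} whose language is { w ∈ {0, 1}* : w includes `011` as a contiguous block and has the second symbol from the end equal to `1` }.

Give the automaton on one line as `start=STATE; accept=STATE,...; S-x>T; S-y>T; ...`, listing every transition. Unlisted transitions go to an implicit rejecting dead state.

Run two small machines in parallel and take their product. The first has 4 states tracking whether and how much of `011` has been seen; the second has 7 states tracking the last 2 symbols read. A product state is a pair (one from each), accepting exactly when both do. Minimizing collapses redundant product states.
7 states suffice.
        0   1  
>  q0   q1  q0 
   q1   q1  q2 
   q2   q1  q3 
 * q3   q4  q3 
 * q4   q5  q6 
   q5   q5  q6 
   q6   q4  q3 
(> = start, * = accepting)

start=q0; accept=q3,q4; q0-0>q1; q0-1>q0; q1-0>q1; q1-1>q2; q2-0>q1; q2-1>q3; q3-0>q4; q3-1>q3; q4-0>q5; q4-1>q6; q5-0>q5; q5-1>q6; q6-0>q4; q6-1>q3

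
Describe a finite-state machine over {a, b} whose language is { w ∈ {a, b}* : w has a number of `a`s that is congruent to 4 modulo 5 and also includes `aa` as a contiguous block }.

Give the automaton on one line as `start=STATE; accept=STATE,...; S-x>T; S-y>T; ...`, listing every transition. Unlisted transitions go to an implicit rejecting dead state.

Handle the two conditions separately and then intersect. One (5 states) tracks the count of `a`s modulo 5; the other (3 states) tracks whether and how much of `aa` has been seen. Each combined state is a pair, one component from each; accept when both components accept.
A 15-state machine:
          a    b  
>  S0     S1   S0 
   S1     S2   S3 
   S2     S4   S2 
   S3     S5   S3 
   S4     S6   S4 
   S5     S4   S7 
 * S6     S8   S6 
   S7     S9   S7 
   S8    S10   S8 
   S9     S6  S11 
   S10    S2  S10 
   S11   S12  S11 
   S12    S8  S13 
   S13   S14  S13 
   S14   S10   S0 
(> = start, * = accepting)

start=S0; accept=S6; S0-a>S1; S0-b>S0; S1-a>S2; S1-b>S3; S2-a>S4; S2-b>S2; S3-a>S5; S3-b>S3; S4-a>S6; S4-b>S4; S5-a>S4; S5-b>S7; S6-a>S8; S6-b>S6; S7-a>S9; S7-b>S7; S8-a>S10; S8-b>S8; S9-a>S6; S9-b>S11; S10-a>S2; S10-b>S10; S11-a>S12; S11-b>S11; S12-a>S8; S12-b>S13; S13-a>S14; S13-b>S13; S14-a>S10; S14-b>S0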